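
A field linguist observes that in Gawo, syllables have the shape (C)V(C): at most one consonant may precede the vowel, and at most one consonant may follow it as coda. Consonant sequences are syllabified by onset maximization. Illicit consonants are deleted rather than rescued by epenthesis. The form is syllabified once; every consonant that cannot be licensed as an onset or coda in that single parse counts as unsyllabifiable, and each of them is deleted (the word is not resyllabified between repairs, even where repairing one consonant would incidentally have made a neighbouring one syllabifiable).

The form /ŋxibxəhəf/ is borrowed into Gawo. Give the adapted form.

The consonants /ŋ/ cannot be parsed into a legal (C)V(C) syllable (at most one coda consonant is licensed; onsets are limited to one consonant).
Deletion applies to /ŋ/.

xibxəhəf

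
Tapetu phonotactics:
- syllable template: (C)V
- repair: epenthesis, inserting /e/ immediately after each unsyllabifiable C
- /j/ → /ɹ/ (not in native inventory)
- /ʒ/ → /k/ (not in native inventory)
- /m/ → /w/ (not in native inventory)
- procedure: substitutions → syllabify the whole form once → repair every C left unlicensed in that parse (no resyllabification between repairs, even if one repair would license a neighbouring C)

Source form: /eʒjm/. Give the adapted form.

ekeɹewe

Substitution: /ʒ/ → /k/, /j/ → /ɹ/, /m/ → /w/, giving /ekɹw/.
Under (C)V, the unsyllabifiable consonants are /k/, /ɹ/, /w/ (no codas are permitted; onsets are limited to one consonant).
Each unlicensed consonant becomes the onset of a new syllable: /k/ → /ke/, /ɹ/ → /ɹe/, /w/ → /we/.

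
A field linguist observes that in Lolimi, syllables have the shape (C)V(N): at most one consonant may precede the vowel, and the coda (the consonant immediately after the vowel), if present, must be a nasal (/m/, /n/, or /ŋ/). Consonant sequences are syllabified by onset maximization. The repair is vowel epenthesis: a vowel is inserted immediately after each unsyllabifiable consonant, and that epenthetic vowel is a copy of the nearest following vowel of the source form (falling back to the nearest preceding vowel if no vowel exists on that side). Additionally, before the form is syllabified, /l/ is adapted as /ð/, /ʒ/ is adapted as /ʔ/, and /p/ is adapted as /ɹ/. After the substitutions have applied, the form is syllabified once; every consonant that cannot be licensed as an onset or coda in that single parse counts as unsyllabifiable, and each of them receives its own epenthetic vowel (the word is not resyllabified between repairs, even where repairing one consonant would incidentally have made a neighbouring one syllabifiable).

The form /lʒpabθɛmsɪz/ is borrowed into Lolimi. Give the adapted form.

ðaʔaɹabɛθɛmsɪzɪ

Substitution: /l/ → /ð/, /ʒ/ → /ʔ/, /p/ → /ɹ/, giving /ðʔɹabθɛmsɪz/.
The consonants /ð/, /ʔ/, /b/, /z/ cannot be parsed into a legal (C)V(N) syllable (only a nasal (/m/, /n/, or /ŋ/) is licensed in coda position; onsets are limited to one consonant).
Inserting the epenthetic vowel yields /ð/ → /ða/, /ʔ/ → /ʔa/, /b/ → /bɛ/, /z/ → /zɪ/.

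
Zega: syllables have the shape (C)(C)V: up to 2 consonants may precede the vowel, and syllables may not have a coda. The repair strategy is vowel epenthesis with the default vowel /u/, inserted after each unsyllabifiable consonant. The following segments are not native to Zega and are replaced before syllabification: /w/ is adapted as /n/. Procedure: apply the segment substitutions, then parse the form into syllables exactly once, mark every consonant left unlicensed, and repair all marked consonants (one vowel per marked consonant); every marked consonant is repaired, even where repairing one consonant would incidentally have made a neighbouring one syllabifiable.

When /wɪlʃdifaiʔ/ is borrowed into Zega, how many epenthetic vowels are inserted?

After substitution the input is /nɪlʃdifaiʔ/.
The unsyllabifiable consonants are /l/, /ʔ/; each receives one epenthetic vowel.

2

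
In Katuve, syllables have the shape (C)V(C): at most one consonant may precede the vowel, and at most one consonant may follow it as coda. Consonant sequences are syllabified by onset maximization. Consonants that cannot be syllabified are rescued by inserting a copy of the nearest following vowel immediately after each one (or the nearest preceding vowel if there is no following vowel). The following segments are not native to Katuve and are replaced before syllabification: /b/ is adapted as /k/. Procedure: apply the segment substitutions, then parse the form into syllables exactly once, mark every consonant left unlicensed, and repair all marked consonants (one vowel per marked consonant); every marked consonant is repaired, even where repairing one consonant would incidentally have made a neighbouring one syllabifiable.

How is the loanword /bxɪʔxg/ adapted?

kɪxɪʔxɪgɪ

Substitution: /b/ → /k/, giving /kxɪʔxg/.
The consonants /k/, /x/, /g/ cannot be parsed into a legal (C)V(C) syllable (at most one coda consonant is licensed; onsets are limited to one consonant).
Inserting the epenthetic vowel yields /k/ → /kɪ/, /x/ → /xɪ/, /g/ → /gɪ/.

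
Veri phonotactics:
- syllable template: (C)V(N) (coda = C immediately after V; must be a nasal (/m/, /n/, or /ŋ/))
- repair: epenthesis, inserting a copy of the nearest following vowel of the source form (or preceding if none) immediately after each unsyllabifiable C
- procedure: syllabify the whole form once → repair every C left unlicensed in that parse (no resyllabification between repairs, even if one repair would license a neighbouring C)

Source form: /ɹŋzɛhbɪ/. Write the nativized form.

ɹɛŋɛzɛhɪbɪ

The consonants /ɹ/, /ŋ/, /h/ cannot be parsed into a legal (C)V(N) syllable (only a nasal (/m/, /n/, or /ŋ/) is licensed in coda position; onsets are limited to one consonant).
Inserting the epenthetic vowel yields /ɹ/ → /ɹɛ/, /ŋ/ → /ŋɛ/, /h/ → /hɪ/.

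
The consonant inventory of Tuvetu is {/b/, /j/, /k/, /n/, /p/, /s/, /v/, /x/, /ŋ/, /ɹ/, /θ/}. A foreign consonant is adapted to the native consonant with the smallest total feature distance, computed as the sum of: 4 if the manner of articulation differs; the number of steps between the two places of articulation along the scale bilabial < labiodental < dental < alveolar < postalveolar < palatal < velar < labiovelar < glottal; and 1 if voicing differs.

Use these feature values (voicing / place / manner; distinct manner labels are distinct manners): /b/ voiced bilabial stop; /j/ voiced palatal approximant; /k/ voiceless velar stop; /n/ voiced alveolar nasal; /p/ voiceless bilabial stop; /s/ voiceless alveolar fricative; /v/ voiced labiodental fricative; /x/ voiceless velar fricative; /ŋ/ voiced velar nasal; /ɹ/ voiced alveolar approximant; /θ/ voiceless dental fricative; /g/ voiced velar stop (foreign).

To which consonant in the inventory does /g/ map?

k

/k/ is closest: same manner (stop), place distance 0 (velar→velar), voicing differs (+1); total 1. Next closest is /ŋ/ at distance 4.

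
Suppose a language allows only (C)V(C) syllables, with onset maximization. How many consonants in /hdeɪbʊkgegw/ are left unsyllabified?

Syllabifying with onset maximization leaves /h/, /w/ stranded (at most one coda consonant is licensed; onsets are limited to one consonant).

2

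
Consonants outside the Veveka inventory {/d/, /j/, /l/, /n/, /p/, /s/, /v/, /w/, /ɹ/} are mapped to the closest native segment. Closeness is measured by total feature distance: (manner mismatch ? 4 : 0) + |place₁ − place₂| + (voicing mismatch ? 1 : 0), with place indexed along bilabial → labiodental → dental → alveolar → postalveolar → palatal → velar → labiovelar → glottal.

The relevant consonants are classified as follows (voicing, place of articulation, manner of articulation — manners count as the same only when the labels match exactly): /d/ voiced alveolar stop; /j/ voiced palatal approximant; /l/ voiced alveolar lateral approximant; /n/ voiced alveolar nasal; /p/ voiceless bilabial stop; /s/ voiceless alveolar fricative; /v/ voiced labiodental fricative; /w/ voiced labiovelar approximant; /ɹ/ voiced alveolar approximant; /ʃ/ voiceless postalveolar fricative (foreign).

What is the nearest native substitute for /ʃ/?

s

/s/ is closest: same manner (fricative), place distance 1 (postalveolar→alveolar), same voicing; total 1. Next closest is /v/ at distance 4.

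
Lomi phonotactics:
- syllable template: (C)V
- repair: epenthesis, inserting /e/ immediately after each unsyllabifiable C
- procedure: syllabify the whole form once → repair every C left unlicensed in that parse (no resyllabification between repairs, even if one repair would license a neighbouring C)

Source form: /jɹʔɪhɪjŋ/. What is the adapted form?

jeɹeʔɪhɪjeŋe

Under (C)V, the unsyllabifiable consonants are /j/, /ɹ/, /j/, /ŋ/ (no codas are permitted; onsets are limited to one consonant).
Inserting the epenthetic vowel yields /j/ → /je/, /ɹ/ → /ɹe/, /j/ → /je/, /ŋ/ → /ŋe/.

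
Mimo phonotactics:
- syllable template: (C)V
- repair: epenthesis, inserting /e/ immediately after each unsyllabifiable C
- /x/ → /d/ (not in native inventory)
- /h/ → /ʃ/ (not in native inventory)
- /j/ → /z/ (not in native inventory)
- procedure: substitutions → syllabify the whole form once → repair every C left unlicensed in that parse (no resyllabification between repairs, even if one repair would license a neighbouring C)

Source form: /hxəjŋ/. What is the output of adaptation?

ʃedəzeŋe

Substitution: /h/ → /ʃ/, /x/ → /d/, /j/ → /z/, giving /ʃdəzŋ/.
The consonants /ʃ/, /z/, /ŋ/ cannot be parsed into a legal (C)V syllable (no codas are permitted; onsets are limited to one consonant).
Epenthesis after each stranded consonant: /ʃ/ → /ʃe/, /z/ → /ze/, /ŋ/ → /ŋe/.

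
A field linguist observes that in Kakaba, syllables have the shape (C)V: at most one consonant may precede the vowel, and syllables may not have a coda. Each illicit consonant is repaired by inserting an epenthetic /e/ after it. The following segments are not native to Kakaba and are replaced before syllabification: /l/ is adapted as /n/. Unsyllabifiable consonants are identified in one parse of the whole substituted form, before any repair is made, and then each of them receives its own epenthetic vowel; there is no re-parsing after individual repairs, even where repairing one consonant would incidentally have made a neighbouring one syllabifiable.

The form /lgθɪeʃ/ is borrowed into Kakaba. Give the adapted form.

negeθɪeʃe

Substitution: /l/ → /n/, giving /ngθɪeʃ/.
Syllabifying with onset maximization leaves /n/, /g/, /ʃ/ stranded (no codas are permitted; onsets are limited to one consonant).
Epenthesis after each stranded consonant: /n/ → /ne/, /g/ → /ge/, /ʃ/ → /ʃe/.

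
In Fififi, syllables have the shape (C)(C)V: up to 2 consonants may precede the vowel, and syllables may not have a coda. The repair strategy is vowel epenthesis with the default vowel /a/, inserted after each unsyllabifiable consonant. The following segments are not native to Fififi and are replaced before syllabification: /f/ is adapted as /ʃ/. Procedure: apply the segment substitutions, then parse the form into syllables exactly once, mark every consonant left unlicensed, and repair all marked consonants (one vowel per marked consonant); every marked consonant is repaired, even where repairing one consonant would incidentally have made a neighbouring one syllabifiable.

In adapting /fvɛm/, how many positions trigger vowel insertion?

After substitution the input is /ʃvɛm/.
The unsyllabifiable consonants are /m/; each receives one epenthetic vowel.

1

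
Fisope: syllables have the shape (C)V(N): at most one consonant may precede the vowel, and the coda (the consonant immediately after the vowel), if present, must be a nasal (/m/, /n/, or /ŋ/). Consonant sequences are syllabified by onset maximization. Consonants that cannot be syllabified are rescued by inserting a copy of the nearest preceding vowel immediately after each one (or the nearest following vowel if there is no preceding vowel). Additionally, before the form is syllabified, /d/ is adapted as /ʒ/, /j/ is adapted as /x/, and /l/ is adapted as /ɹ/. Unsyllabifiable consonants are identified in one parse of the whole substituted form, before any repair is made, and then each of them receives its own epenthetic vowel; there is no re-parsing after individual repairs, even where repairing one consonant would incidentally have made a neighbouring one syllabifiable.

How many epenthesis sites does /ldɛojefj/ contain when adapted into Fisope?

3

After substitution the input is /ɹʒɛoxefx/.
The unsyllabifiable consonants are /ɹ/, /f/, /x/; each receives one epenthetic vowel.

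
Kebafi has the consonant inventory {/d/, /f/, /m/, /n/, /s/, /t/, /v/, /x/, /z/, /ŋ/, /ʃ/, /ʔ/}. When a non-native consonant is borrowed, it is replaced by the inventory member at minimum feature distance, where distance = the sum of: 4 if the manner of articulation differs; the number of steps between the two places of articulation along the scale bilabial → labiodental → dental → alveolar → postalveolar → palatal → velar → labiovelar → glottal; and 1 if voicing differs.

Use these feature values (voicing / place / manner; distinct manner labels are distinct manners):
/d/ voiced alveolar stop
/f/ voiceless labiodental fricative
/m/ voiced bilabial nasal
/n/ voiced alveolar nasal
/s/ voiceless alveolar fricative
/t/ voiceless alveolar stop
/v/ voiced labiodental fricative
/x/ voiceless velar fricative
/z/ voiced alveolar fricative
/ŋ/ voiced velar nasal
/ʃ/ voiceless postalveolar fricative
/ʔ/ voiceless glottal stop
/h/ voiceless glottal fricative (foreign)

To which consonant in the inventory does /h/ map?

x

/x/ is closest: same manner (fricative), place distance 2 (glottal→velar), same voicing; total 2. Next closest is /ʃ/ at distance 4.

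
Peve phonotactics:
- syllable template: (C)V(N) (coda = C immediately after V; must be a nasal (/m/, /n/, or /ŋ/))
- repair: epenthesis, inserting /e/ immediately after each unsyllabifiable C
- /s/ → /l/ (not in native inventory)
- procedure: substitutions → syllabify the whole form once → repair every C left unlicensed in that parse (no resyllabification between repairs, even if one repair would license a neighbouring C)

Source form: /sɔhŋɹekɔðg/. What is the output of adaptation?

lɔheŋeɹekɔðege

Substitution: /s/ → /l/, giving /lɔhŋɹekɔðg/.
Under (C)V(N), the unsyllabifiable consonants are /h/, /ŋ/, /ð/, /g/ (only a nasal (/m/, /n/, or /ŋ/) is licensed in coda position; onsets are limited to one consonant).
Epenthesis after each stranded consonant: /h/ → /he/, /ŋ/ → /ŋe/, /ð/ → /ðe/, /g/ → /ge/.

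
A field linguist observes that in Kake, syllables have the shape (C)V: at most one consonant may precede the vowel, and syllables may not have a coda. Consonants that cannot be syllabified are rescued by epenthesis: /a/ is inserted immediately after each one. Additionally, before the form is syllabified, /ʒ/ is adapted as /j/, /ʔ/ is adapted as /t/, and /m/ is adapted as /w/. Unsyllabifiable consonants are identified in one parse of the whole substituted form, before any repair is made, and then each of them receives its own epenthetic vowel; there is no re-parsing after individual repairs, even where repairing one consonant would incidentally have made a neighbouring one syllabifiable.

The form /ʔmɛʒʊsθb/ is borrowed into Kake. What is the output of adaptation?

Substitution: /ʔ/ → /t/, /m/ → /w/, /ʒ/ → /j/, giving /twɛjʊsθb/.
The consonants /t/, /s/, /θ/, /b/ cannot be parsed into a legal (C)V syllable (no codas are permitted; onsets are limited to one consonant).
Inserting the epenthetic vowel yields /t/ → /ta/, /s/ → /sa/, /θ/ → /θa/, /b/ → /ba/.

tawɛjʊsaθaba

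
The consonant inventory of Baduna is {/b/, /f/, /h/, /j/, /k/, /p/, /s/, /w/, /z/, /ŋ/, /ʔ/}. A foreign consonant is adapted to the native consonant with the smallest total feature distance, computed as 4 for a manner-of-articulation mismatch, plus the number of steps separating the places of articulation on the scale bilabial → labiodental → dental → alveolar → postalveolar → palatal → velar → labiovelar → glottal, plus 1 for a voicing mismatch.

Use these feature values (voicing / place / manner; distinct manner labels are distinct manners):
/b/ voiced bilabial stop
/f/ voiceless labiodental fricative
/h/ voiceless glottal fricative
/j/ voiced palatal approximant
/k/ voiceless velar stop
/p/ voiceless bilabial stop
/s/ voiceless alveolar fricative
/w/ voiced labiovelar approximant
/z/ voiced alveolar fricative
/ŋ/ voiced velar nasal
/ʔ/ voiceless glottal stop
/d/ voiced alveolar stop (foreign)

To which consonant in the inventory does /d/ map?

b

/b/ is closest: same manner (stop), place distance 3 (alveolar→bilabial), same voicing; total 3. Next closest is /k/ at distance 4.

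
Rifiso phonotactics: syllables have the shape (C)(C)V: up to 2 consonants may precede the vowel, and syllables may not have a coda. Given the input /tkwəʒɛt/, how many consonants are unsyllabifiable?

Under (C)(C)V, the unsyllabifiable consonants are /t/, /t/ (no codas are permitted; onsets may contain at most 2 consonants).

2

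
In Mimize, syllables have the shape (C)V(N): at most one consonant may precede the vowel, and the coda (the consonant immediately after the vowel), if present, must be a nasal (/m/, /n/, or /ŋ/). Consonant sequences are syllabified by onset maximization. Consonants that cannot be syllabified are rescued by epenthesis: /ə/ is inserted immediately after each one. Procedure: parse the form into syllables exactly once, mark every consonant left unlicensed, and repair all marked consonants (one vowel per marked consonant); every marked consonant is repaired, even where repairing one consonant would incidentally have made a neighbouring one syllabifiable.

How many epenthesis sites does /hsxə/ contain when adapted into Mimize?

2

The unsyllabifiable consonants are /h/, /s/; each receives one epenthetic vowel.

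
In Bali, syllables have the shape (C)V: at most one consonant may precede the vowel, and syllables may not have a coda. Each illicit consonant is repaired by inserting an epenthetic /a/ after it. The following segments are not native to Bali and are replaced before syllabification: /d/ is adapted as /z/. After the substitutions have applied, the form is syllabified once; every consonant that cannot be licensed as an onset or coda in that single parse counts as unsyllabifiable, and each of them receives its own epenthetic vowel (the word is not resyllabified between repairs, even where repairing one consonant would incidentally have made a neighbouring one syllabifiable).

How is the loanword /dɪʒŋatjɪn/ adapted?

zɪʒaŋatajɪna

Substitution: /d/ → /z/, giving /zɪʒŋatjɪn/.
The consonants /ʒ/, /t/, /n/ cannot be parsed into a legal (C)V syllable (no codas are permitted; onsets are limited to one consonant).
Epenthesis after each stranded consonant: /ʒ/ → /ʒa/, /t/ → /ta/, /n/ → /na/.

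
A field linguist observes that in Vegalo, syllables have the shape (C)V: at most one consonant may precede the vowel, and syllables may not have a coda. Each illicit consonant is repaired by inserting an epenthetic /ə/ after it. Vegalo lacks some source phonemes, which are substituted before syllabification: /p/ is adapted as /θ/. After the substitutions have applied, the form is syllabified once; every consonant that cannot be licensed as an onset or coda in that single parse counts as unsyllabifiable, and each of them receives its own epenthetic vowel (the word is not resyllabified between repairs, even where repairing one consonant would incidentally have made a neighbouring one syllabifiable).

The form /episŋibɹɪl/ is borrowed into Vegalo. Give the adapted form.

eθisəŋibəɹɪlə

Substitution: /p/ → /θ/, giving /eθisŋibɹɪl/.
Under (C)V, the unsyllabifiable consonants are /s/, /b/, /l/ (no codas are permitted; onsets are limited to one consonant).
Epenthesis after each stranded consonant: /s/ → /sə/, /b/ → /bə/, /l/ → /lə/.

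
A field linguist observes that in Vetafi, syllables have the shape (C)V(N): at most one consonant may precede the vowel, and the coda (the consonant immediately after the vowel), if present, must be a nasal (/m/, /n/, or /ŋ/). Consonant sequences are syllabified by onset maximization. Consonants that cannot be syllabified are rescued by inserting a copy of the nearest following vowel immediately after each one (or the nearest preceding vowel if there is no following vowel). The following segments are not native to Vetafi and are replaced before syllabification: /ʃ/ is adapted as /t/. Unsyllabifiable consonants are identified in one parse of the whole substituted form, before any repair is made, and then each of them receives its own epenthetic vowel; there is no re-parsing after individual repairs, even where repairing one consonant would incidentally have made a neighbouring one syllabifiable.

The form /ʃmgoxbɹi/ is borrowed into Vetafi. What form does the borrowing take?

tomogoxibiɹi

Substitution: /ʃ/ → /t/, giving /tmgoxbɹi/.
Under (C)V(N), the unsyllabifiable consonants are /t/, /m/, /x/, /b/ (only a nasal (/m/, /n/, or /ŋ/) is licensed in coda position; onsets are limited to one consonant).
Inserting the epenthetic vowel yields /t/ → /to/, /m/ → /mo/, /x/ → /xi/, /b/ → /bi/.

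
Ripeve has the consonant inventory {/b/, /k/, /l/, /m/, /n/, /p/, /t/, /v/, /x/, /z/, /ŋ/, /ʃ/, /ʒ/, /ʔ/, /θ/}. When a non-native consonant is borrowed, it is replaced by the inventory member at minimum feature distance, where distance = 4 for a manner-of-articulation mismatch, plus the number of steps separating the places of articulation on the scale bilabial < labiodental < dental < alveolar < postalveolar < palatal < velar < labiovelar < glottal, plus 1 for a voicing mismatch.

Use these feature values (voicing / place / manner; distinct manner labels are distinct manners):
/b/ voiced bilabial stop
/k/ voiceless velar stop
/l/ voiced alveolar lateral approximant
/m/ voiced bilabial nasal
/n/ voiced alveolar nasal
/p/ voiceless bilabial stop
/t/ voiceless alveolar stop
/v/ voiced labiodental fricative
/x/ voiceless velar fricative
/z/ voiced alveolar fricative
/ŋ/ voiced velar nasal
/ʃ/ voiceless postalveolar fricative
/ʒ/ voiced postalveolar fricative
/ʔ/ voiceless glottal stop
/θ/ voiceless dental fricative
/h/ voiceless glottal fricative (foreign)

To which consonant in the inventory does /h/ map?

/x/ is closest: same manner (fricative), place distance 2 (glottal→velar), same voicing; total 2. Next closest is /ʃ/ at distance 4.

x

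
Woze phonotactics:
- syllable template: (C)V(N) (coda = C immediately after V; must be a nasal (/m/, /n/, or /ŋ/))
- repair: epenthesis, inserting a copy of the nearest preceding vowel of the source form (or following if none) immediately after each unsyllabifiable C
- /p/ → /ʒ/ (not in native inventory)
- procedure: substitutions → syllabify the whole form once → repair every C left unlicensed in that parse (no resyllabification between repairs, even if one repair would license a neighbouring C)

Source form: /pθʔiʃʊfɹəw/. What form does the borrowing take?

ʒiθiʔiʃʊfʊɹəwə

Substitution: /p/ → /ʒ/, giving /ʒθʔiʃʊfɹəw/.
The consonants /ʒ/, /θ/, /f/, /w/ cannot be parsed into a legal (C)V(N) syllable (only a nasal (/m/, /n/, or /ŋ/) is licensed in coda position; onsets are limited to one consonant).
Each unlicensed consonant becomes the onset of a new syllable: /ʒ/ → /ʒi/, /θ/ → /θi/, /f/ → /fʊ/, /w/ → /wə/.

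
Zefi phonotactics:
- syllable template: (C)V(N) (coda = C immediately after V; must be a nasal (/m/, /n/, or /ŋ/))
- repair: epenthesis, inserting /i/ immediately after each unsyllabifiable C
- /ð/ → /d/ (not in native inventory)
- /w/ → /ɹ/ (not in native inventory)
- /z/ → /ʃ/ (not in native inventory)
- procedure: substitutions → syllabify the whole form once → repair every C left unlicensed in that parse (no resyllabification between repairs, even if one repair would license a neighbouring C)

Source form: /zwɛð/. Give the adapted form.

ʃiɹɛdi

Substitution: /z/ → /ʃ/, /w/ → /ɹ/, /ð/ → /d/, giving /ʃɹɛd/.
The consonants /ʃ/, /d/ cannot be parsed into a legal (C)V(N) syllable (only a nasal (/m/, /n/, or /ŋ/) is licensed in coda position; onsets are limited to one consonant).
Each unlicensed consonant becomes the onset of a new syllable: /ʃ/ → /ʃi/, /d/ → /di/.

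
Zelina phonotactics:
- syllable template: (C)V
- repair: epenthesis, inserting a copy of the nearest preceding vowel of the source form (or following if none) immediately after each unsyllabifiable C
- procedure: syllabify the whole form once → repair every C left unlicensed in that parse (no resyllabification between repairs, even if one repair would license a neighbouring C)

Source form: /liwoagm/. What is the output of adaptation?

Syllabifying with onset maximization leaves /g/, /m/ stranded (no codas are permitted; onsets are limited to one consonant).
Epenthesis after each stranded consonant: /g/ → /ga/, /m/ → /ma/.

liwoagama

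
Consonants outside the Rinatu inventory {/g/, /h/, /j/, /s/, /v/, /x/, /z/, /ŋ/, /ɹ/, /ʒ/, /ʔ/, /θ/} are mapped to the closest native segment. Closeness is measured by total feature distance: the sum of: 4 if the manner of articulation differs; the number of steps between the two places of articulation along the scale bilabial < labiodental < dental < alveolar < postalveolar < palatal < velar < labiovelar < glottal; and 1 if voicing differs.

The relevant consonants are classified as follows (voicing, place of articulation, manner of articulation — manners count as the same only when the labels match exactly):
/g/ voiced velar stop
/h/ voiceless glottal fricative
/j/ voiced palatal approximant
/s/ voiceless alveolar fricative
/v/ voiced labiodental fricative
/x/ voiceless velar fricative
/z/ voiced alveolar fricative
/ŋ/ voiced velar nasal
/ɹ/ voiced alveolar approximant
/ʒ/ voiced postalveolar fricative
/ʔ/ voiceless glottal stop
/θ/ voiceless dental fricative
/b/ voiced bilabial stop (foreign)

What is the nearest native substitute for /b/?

/v/ is closest: manner differs (stop→fricative, +4), place distance 1 (bilabial→labiodental), same voicing; total 5. Next closest is /g/ at distance 6.

v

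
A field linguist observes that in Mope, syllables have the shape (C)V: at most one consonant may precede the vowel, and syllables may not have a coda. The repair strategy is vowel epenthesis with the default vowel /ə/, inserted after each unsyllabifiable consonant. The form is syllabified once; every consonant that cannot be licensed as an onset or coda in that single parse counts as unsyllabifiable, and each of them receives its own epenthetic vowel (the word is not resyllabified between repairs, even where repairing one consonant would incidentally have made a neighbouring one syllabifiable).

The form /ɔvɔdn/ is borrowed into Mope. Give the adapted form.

Under (C)V, the unsyllabifiable consonants are /d/, /n/ (no codas are permitted; onsets are limited to one consonant).
Each unlicensed consonant becomes the onset of a new syllable: /d/ → /də/, /n/ → /nə/.

ɔvɔdənə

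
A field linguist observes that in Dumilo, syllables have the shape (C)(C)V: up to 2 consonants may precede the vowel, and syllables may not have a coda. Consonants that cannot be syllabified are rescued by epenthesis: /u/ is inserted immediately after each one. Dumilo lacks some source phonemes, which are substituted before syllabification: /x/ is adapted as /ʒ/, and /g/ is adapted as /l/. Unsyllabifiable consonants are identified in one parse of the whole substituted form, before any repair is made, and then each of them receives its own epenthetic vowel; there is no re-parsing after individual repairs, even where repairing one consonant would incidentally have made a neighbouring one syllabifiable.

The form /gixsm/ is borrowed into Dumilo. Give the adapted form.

Substitution: /g/ → /l/, /x/ → /ʒ/, giving /liʒsm/.
The consonants /ʒ/, /s/, /m/ cannot be parsed into a legal (C)(C)V syllable (no codas are permitted; onsets may contain at most 2 consonants).
Inserting the epenthetic vowel yields /ʒ/ → /ʒu/, /s/ → /su/, /m/ → /mu/.

liʒusumu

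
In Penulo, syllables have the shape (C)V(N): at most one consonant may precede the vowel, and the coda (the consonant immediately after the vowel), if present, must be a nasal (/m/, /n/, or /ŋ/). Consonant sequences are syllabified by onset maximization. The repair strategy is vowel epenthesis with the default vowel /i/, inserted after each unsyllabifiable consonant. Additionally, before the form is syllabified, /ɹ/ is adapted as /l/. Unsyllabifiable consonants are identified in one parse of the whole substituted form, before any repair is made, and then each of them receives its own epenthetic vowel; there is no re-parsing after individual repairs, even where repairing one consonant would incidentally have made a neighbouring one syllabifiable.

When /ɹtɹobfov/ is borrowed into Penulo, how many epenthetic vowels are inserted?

After substitution the input is /ltlobfov/.
The unsyllabifiable consonants are /l/, /t/, /b/, /v/; each receives one epenthetic vowel.

4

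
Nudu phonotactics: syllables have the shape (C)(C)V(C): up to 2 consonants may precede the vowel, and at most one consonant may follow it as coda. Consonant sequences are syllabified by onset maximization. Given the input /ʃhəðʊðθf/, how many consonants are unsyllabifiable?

2

The consonants /θ/, /f/ cannot be parsed into a legal (C)(C)V(C) syllable (at most one coda consonant is licensed; onsets may contain at most 2 consonants).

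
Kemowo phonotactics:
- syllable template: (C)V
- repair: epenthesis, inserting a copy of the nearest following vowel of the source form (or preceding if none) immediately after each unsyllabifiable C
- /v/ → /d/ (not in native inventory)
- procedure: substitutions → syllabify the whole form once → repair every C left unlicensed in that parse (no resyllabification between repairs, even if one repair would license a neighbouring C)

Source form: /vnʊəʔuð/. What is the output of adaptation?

dʊnʊəʔuðu

Substitution: /v/ → /d/, giving /dnʊəʔuð/.
Under (C)V, the unsyllabifiable consonants are /d/, /ð/ (no codas are permitted; onsets are limited to one consonant).
Inserting the epenthetic vowel yields /d/ → /dʊ/, /ð/ → /ðu/.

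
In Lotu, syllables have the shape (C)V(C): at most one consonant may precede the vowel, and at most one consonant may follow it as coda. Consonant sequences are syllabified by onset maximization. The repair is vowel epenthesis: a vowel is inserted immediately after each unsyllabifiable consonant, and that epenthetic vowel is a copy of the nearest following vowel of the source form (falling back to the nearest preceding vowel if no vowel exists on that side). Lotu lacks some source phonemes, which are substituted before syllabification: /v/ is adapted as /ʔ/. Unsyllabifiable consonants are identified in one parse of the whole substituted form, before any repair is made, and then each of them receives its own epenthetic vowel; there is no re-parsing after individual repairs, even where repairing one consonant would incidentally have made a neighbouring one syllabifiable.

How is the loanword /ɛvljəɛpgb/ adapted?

Substitution: /v/ → /ʔ/, giving /ɛʔljəɛpgb/.
Syllabifying with onset maximization leaves /l/, /g/, /b/ stranded (at most one coda consonant is licensed; onsets are limited to one consonant).
Epenthesis after each stranded consonant: /l/ → /lə/, /g/ → /gɛ/, /b/ → /bɛ/.

ɛʔləjəɛpgɛbɛ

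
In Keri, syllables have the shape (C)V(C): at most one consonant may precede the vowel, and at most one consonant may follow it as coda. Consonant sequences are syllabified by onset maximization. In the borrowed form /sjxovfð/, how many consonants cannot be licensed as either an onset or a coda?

4

Under (C)V(C), the unsyllabifiable consonants are /s/, /j/, /f/, /ð/ (at most one coda consonant is licensed; onsets are limited to one consonant).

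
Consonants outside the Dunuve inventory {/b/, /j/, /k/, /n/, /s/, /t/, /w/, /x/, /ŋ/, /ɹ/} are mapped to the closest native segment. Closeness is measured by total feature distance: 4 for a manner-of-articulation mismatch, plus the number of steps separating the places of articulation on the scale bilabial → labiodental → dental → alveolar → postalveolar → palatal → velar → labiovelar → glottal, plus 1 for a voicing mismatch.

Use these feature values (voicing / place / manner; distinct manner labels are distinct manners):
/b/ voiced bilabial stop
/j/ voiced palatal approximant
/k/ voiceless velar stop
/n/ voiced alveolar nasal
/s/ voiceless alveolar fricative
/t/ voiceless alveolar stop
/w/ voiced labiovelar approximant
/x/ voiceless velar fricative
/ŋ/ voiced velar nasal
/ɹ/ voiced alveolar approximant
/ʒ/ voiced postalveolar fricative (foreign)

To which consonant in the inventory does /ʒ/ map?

s

/s/ is closest: same manner (fricative), place distance 1 (postalveolar→alveolar), voicing differs (+1); total 2. Next closest is /x/ at distance 3.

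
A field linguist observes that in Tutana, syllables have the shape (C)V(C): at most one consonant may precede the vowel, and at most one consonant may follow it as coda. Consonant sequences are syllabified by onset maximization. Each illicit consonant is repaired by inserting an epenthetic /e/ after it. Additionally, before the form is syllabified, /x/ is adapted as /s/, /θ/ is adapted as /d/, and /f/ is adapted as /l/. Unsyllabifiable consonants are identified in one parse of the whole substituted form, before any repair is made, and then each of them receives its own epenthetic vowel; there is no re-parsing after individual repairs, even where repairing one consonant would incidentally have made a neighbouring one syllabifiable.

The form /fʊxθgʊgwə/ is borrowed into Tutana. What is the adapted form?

lʊsdegʊgwə

Substitution: /f/ → /l/, /x/ → /s/, /θ/ → /d/, giving /lʊsdgʊgwə/.
The consonants /d/ cannot be parsed into a legal (C)V(C) syllable (at most one coda consonant is licensed; onsets are limited to one consonant).
Epenthesis after each stranded consonant: /d/ → /de/.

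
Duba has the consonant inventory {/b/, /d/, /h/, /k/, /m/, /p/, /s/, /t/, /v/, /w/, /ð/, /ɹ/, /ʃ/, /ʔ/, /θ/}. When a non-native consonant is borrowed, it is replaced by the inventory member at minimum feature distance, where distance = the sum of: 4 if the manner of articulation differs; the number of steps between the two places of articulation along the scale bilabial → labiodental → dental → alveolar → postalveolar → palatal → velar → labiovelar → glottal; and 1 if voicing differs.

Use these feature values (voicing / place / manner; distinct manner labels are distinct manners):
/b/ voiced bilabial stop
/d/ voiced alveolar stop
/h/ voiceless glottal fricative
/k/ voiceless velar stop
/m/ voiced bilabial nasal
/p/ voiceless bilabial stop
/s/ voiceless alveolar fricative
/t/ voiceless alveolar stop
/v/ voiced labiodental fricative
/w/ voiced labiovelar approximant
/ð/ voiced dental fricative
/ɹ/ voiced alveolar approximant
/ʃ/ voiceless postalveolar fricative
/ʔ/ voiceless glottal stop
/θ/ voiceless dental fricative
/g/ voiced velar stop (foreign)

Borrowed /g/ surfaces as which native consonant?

/k/ is closest: same manner (stop), place distance 0 (velar→velar), voicing differs (+1); total 1. Next closest is /d/ at distance 3.

k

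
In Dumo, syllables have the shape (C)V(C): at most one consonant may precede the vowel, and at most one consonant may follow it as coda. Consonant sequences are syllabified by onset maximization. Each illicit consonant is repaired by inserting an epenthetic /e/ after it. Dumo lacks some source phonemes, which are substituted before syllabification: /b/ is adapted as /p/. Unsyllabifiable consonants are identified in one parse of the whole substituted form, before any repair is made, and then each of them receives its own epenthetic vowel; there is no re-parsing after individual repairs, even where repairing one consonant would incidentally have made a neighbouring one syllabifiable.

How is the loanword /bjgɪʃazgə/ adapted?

Substitution: /b/ → /p/, giving /pjgɪʃazgə/.
Syllabifying with onset maximization leaves /p/, /j/ stranded (at most one coda consonant is licensed; onsets are limited to one consonant).
Each unlicensed consonant becomes the onset of a new syllable: /p/ → /pe/, /j/ → /je/.

pejegɪʃazgə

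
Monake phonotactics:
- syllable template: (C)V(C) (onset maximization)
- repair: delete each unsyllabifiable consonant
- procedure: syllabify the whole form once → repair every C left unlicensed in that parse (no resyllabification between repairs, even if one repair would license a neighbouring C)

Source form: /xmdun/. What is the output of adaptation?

The consonants /x/, /m/ cannot be parsed into a legal (C)V(C) syllable (at most one coda consonant is licensed; onsets are limited to one consonant).
Deletion applies to /x/, /m/.

dun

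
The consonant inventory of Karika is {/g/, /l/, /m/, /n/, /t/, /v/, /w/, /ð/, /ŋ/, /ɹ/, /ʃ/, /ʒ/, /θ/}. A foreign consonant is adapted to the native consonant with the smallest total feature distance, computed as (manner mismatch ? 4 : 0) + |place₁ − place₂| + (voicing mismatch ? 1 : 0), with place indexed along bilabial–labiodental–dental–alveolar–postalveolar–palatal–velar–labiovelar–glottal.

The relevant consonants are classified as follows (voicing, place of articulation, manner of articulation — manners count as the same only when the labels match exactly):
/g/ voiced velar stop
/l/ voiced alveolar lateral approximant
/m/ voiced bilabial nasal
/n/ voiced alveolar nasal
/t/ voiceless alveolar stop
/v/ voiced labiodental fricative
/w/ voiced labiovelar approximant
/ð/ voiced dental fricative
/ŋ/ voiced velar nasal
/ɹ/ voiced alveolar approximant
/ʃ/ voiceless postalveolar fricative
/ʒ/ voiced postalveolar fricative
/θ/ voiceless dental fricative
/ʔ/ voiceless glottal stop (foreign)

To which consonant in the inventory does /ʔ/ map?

g

/g/ is closest: same manner (stop), place distance 2 (glottal→velar), voicing differs (+1); total 3. Next closest is /t/ at distance 5.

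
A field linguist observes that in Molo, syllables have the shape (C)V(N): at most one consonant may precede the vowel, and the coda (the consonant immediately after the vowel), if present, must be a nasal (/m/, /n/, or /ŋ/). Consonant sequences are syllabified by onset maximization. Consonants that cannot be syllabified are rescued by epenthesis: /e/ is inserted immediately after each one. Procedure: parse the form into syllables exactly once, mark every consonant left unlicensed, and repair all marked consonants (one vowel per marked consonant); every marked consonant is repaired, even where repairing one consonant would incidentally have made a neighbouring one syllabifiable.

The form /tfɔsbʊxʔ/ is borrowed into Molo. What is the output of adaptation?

tefɔsebʊxeʔe

The consonants /t/, /s/, /x/, /ʔ/ cannot be parsed into a legal (C)V(N) syllable (only a nasal (/m/, /n/, or /ŋ/) is licensed in coda position; onsets are limited to one consonant).
Each unlicensed consonant becomes the onset of a new syllable: /t/ → /te/, /s/ → /se/, /x/ → /xe/, /ʔ/ → /ʔe/.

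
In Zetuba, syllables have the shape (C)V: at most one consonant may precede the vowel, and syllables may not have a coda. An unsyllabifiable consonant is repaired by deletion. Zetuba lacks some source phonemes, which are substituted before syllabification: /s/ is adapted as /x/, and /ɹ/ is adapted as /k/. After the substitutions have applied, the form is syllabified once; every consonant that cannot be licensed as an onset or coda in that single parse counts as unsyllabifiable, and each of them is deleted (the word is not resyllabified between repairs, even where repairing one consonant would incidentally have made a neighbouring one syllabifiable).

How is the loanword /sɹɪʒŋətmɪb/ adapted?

Substitution: /s/ → /x/, /ɹ/ → /k/, giving /xkɪʒŋətmɪb/.
Under (C)V, the unsyllabifiable consonants are /x/, /ʒ/, /t/, /b/ (no codas are permitted; onsets are limited to one consonant).
Each unlicensed consonant is deleted: /x/, /ʒ/, /t/, /b/.

kɪŋəmɪ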